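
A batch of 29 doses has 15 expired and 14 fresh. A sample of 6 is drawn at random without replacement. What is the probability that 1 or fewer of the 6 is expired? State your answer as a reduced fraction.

There are C(29,6) = 475020 ways to choose the 6.
Favorable selections (1 or fewer expired): C(15,0)·C(14,6) + C(15,1)·C(14,5) = 3003 + 30030 = 33033.
Probability = 33033/475020 = 121/1740.

121/1740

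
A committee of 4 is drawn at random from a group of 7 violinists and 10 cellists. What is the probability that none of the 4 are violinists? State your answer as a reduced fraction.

There are C(17,4) = 2380 possible selections.
Selections with no violinists (all cellists): C(10,4) = 210.
Probability = 210/2380 = 3/34.

3/34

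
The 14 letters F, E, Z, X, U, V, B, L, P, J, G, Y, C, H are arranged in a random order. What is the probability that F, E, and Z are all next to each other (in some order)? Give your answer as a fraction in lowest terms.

There are 14! = 87178291200 arrangements.
Treat the three as one block: 12! placements × 3! orders within the block = 479001600·6 = 2874009600.
Probability = 2874009600/87178291200 = 3/91.

3/91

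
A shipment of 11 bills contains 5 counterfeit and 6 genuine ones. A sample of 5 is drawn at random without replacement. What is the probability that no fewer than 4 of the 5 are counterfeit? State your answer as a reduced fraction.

31/462

Total selections: C(11,5) = 462.
Favorable selections (no fewer than 4 counterfeit): C(5,4)·C(6,1) + C(5,5)·C(6,0) = 30 + 1 = 31.
Probability = 31/462.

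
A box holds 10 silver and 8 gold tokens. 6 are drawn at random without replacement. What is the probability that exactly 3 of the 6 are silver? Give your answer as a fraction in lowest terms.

80/221

There are C(18,6) = 18564 ways to choose 6 from 18.
Selections with exactly 3 silver: choose 3 of the 10 silver and 3 of the 8 gold, C(10,3)·C(8,3) = 120·56 = 6720.
Probability = 6720/18564 = 80/221.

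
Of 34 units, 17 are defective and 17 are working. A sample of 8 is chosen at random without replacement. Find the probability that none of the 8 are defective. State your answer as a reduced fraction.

65/48546

There are C(34,8) = 18156204 possible selections.
Selections with no defective (all working): C(17,8) = 24310.
Probability = 24310/18156204 = 65/48546.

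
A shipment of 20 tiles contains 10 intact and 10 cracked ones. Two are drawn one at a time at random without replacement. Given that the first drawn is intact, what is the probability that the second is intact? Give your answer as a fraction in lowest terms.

After removing one intact, 19 remain: 9 intact and 10 cracked.
So the probability the next is intact is 9/19.

9/19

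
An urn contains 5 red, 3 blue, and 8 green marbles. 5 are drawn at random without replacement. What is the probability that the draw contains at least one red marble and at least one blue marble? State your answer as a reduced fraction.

2675/4368

There are C(16,5) = 4368 possible draws.
By inclusion-exclusion on the complements, draws missing all red or all blue: C(11,5) + C(13,5) − C(8,5) = 462 + 1287 − 56 = 1693.
So draws with at least one of each: 4368 − 1693 = 2675, probability 2675/4368.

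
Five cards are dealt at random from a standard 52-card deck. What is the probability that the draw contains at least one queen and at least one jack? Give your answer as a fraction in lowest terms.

6509/64974

There are C(52,5) = 2598960 possible draws.
By inclusion-exclusion on the complements, draws missing all queens or all jacks: C(48,5) + C(48,5) − C(44,5) = 1712304 + 1712304 − 1086008 = 2338600.
So draws with at least one of each: 2598960 − 2338600 = 260360, probability 260360/2598960 = 6509/64974.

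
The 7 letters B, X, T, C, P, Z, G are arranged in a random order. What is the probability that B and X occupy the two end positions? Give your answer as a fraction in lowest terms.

There are 7! = 5040 arrangements.
Place B and X at the ends in 2 ways, arrange the remaining 5 in 5! = 120 ways: 2·120 = 240.
Probability = 240/5040 = 1/21.

1/21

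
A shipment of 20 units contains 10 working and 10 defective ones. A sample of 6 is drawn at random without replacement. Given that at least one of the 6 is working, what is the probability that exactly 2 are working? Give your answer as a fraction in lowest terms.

Work in counts. Selections with at least one working: C(20,6) − C(10,6) = 38760 − 210 = 38550.
Of those, selections where exactly 2 are working: C(10,2)·C(10,4) = 45·210 = 9450.
Conditional probability = 9450/38550 = 63/257.

63/257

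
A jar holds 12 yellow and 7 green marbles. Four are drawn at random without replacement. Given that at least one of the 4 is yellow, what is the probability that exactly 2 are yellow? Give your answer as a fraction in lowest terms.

1386/3841

Work in counts. Selections with at least one yellow: C(19,4) − C(7,4) = 3876 − 35 = 3841.
Of those, selections where exactly 2 are yellow: C(12,2)·C(7,2) = 66·21 = 1386.
Conditional probability = 1386/3841.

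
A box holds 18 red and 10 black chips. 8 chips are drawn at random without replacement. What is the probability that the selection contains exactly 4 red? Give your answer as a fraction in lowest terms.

Total number of selections: C(28,8) = 3108105.
Selections with exactly 4 red: choose 4 of the 18 red and 4 of the 10 black, C(18,4)·C(10,4) = 3060·210 = 642600.
Probability = 642600/3108105 = 680/3289.

680/3289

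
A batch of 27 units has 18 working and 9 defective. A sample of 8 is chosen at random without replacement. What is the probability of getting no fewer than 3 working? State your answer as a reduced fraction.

245174/246675

There are C(27,8) = 2220075 ways to choose the 8.
Count the complement (fewer than 3 working): C(18,0)·C(9,8) + C(18,1)·C(9,7) + C(18,2)·C(9,6) = 9 + 648 + 12852 = 13509.
Probability = 1 − 13509/2220075 = 2206566/2220075 = 245174/246675.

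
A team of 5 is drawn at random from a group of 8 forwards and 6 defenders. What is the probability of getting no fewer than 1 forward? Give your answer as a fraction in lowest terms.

There are C(14,5) = 2002 ways to choose the 5.
Favorable selections (no fewer than 1 forward): C(8,1)·C(6,4) + C(8,2)·C(6,3) + C(8,3)·C(6,2) + C(8,4)·C(6,1) + C(8,5)·C(6,0) = 120 + 560 + 840 + 420 + 56 = 1996.
Probability = 1996/2002 = 998/1001.

998/1001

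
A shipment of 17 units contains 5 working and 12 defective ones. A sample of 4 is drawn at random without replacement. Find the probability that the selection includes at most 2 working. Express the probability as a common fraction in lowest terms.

There are C(17,4) = 2380 ways to choose the 4.
Count the complement (more than 2 working): C(5,3)·C(12,1) + C(5,4)·C(12,0) = 120 + 5 = 125.
Probability = 1 − 125/2380 = 2255/2380 = 451/476.

451/476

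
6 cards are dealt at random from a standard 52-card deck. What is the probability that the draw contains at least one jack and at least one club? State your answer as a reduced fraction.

6772177/20358520

There are C(52,6) = 20358520 possible draws.
By inclusion-exclusion on the complements, draws missing all jacks or all clubs: C(48,6) + C(39,6) − C(36,6) = 12271512 + 3262623 − 1947792 = 13586343.
So draws with at least one of each: 20358520 − 13586343 = 6772177, probability 6772177/20358520.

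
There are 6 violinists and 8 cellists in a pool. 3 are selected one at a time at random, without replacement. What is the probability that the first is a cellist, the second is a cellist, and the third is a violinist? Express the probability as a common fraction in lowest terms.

2/13

Multiply the conditional probabilities at each draw: 8/14 · 7/13 · 6/12 = 336/2184 = 2/13.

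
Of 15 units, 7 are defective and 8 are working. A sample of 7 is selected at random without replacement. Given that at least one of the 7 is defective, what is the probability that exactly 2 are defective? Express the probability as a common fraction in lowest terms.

1176/6427

Work in counts. Selections with at least one defective: C(15,7) − C(8,7) = 6435 − 8 = 6427.
Of those, selections where exactly 2 are defective: C(7,2)·C(8,5) = 21·56 = 1176.
Conditional probability = 1176/6427.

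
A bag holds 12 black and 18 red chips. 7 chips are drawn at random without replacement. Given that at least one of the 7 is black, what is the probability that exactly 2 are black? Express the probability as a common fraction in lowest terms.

7854/27833

Work in counts. Selections with at least one black: C(30,7) − C(18,7) = 2035800 − 31824 = 2003976.
Of those, selections where exactly 2 are black: C(12,2)·C(18,5) = 66·8568 = 565488.
Conditional probability = 565488/2003976 = 7854/27833.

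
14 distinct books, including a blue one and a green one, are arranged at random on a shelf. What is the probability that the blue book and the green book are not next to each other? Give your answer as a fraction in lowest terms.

There are 14! = 87178291200 arrangements.
Arrangements with the blue book and the green book adjacent: 2·13! = 12454041600.
So not adjacent: 87178291200 − 12454041600 = 74724249600, probability 74724249600/87178291200 = 6/7.

6/7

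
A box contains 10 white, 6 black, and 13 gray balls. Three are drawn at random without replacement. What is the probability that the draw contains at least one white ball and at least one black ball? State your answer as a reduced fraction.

200/609

There are C(29,3) = 3654 possible draws.
By inclusion-exclusion on the complements, draws missing all white or all black: C(19,3) + C(23,3) − C(13,3) = 969 + 1771 − 286 = 2454.
So draws with at least one of each: 3654 − 2454 = 1200, probability 1200/3654 = 200/609.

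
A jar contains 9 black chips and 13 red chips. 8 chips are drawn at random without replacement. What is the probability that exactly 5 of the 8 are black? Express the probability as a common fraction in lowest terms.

182/1615

Total number of selections: C(22,8) = 319770.
Selections with exactly 5 black: choose 5 of the 9 black and 3 of the 13 red, C(9,5)·C(13,3) = 126·286 = 36036.
Probability = 36036/319770 = 182/1615.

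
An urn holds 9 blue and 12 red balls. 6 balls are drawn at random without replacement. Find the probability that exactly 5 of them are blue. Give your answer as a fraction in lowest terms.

Total number of selections: C(21,6) = 54264.
Selections with exactly 5 blue: choose 5 of the 9 blue and 1 of the 12 red, C(9,5)·C(12,1) = 126·12 = 1512.
Probability = 1512/54264 = 9/323.

9/323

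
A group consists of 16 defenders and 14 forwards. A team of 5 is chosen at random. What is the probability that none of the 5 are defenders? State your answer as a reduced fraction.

There are C(30,5) = 142506 possible selections.
Selections with no defenders (all forwards): C(14,5) = 2002.
Probability = 2002/142506 = 11/783.

11/783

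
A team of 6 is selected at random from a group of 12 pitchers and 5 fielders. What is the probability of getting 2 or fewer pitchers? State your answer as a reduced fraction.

171/6188

There are C(17,6) = 12376 ways to choose the 6.
Favorable selections (2 or fewer pitchers): C(12,1)·C(5,5) + C(12,2)·C(5,4) = 12 + 330 = 342.
Probability = 342/12376 = 171/6188.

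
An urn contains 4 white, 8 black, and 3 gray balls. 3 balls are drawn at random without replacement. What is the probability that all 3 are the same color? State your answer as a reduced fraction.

There are C(15,3) = 455 ways to draw 3 balls.
All same color: C(4,3) + C(8,3) + C(3,3) = 4 + 56 + 1 = 61.
Probability = 61/455.

61/455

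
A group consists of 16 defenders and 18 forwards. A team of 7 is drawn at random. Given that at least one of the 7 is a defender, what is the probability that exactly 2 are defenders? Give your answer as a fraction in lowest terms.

Work in counts. Selections with at least one defender: C(34,7) − C(18,7) = 5379616 − 31824 = 5347792.
Of those, selections where exactly 2 are defenders: C(16,2)·C(18,5) = 120·8568 = 1028160.
Conditional probability = 1028160/5347792 = 3780/19661.

3780/19661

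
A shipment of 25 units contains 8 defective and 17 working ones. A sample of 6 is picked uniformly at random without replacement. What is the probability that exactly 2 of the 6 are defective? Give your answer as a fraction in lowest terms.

There are C(25,6) = 177100 ways to choose 6 from 25.
Selections with exactly 2 defective: choose 2 of the 8 defective and 4 of the 17 working, C(8,2)·C(17,4) = 28·2380 = 66640.
Probability = 66640/177100 = 476/1265.

476/1265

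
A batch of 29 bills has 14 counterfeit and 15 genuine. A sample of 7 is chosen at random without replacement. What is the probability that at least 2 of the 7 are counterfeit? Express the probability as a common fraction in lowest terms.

22835/24012

Total selections: C(29,7) = 1560780.
Favorable selections (at least 2 counterfeit): C(14,2)·C(15,5) + C(14,3)·C(15,4) + C(14,4)·C(15,3) + C(14,5)·C(15,2) + C(14,6)·C(15,1) + C(14,7)·C(15,0) = 273273 + 496860 + 455455 + 210210 + 45045 + 3432 = 1484275.
Probability = 1484275/1560780 = 22835/24012.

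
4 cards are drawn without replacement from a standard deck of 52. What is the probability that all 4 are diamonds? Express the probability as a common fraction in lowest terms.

11/4165

There are C(52,4) = 270725 possible 4-card hands.
Hands that are all diamonds: C(13,4) = 715.
Probability = 715/270725 = 11/4165.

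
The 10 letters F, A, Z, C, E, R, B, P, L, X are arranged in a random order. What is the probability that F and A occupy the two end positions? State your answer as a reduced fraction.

There are 10! = 3628800 arrangements.
Place F and A at the ends in 2 ways, arrange the remaining 8 in 8! = 40320 ways: 2·40320 = 80640.
Probability = 80640/3628800 = 1/45.

1/45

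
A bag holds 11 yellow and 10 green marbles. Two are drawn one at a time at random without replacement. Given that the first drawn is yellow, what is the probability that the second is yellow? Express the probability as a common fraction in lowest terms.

After removing one yellow, 20 remain: 10 yellow and 10 green.
So the probability the next is yellow is 10/20 = 1/2.

1/2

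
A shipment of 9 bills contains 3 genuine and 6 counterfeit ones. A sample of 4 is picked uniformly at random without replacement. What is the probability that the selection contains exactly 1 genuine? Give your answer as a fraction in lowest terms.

10/21

Total number of selections: C(9,4) = 126.
Selections with exactly 1 genuine: choose 1 of the 3 genuine and 3 of the 6 counterfeit, C(3,1)·C(6,3) = 3·20 = 60.
Probability = 60/126 = 10/21.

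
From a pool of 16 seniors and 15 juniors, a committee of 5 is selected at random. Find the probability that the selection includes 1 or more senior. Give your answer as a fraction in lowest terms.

7948/8091

There are C(31,5) = 169911 ways to choose the 5.
The complement is all 5 are juniors: C(15,5) = 3003.
Probability = 1 − 3003/169911 = 166908/169911 = 7948/8091.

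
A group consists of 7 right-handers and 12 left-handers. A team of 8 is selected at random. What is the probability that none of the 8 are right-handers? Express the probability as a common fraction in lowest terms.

55/8398

There are C(19,8) = 75582 possible selections.
Selections with no right-handers (all left-handers): C(12,8) = 495.
Probability = 495/75582 = 55/8398.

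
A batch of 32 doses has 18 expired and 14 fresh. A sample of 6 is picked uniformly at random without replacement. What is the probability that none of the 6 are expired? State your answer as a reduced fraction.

143/43152

There are C(32,6) = 906192 possible selections.
Selections with no expired (all fresh): C(14,6) = 3003.
Probability = 3003/906192 = 143/43152.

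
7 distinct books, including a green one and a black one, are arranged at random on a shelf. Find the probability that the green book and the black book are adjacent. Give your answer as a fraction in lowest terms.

There are 7! = 5040 arrangements.
Treat the green book and the black book as a block: 6! arrangements of the blocks × 2 orders within the block = 2·720 = 1440.
Probability = 1440/5040 = 2/7.

2/7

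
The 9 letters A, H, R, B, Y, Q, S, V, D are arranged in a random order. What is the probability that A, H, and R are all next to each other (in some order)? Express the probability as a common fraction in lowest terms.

There are 9! = 362880 arrangements.
Treat the three as one block: 7! placements × 3! orders within the block = 5040·6 = 30240.
Probability = 30240/362880 = 1/12.

1/12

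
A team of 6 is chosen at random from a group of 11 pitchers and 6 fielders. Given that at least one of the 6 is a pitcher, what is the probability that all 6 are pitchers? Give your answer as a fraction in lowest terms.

Work in counts. Selections with at least one pitcher: C(17,6) − C(6,6) = 12376 − 1 = 12375.
Of those, selections where all 6 are pitchers: C(11,6) = 462.
Conditional probability = 462/12375 = 14/375.

14/375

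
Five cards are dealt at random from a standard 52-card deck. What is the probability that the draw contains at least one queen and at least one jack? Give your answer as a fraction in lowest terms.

6509/64974

There are C(52,5) = 2598960 possible draws.
By inclusion-exclusion on the complements, draws missing all queens or all jacks: C(48,5) + C(48,5) − C(44,5) = 1712304 + 1712304 − 1086008 = 2338600.
So draws with at least one of each: 2598960 − 2338600 = 260360, probability 260360/2598960 = 6509/64974.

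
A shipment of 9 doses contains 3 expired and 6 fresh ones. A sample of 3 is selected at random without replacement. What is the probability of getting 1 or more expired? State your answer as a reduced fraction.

16/21

Total selections: C(9,3) = 84.
Favorable selections (1 or more expired): C(3,1)·C(6,2) + C(3,2)·C(6,1) + C(3,3)·C(6,0) = 45 + 18 + 1 = 64.
Probability = 64/84 = 16/21.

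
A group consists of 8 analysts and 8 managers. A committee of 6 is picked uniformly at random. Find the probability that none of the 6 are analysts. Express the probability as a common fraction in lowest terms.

There are C(16,6) = 8008 possible selections.
Selections with no analysts (all managers): C(8,6) = 28.
Probability = 28/8008 = 1/286.

1/286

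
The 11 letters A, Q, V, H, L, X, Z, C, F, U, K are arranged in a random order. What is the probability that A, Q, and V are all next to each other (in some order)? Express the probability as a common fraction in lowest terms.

3/55

There are 11! = 39916800 arrangements.
Treat the three as one block: 9! placements × 3! orders within the block = 362880·6 = 2177280.
Probability = 2177280/39916800 = 3/55.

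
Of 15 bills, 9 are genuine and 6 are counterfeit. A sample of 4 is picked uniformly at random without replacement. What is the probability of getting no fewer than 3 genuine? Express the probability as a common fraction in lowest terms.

There are C(15,4) = 1365 ways to choose the 4.
Favorable selections (no fewer than 3 genuine): C(9,3)·C(6,1) + C(9,4)·C(6,0) = 504 + 126 = 630.
Probability = 630/1365 = 6/13.

6/13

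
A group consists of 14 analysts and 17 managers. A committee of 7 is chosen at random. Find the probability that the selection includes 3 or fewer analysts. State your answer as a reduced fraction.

24956/40455

There are C(31,7) = 2629575 ways to choose the 7.
Favorable selections (3 or fewer analysts): C(14,0)·C(17,7) + C(14,1)·C(17,6) + C(14,2)·C(17,5) + C(14,3)·C(17,4) = 19448 + 173264 + 563108 + 866320 = 1622140.
Probability = 1622140/2629575 = 24956/40455.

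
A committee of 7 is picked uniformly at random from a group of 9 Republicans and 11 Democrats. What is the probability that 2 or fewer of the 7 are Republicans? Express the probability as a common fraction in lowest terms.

Total selections: C(20,7) = 77520.
Favorable selections (2 or fewer Republicans): C(9,0)·C(11,7) + C(9,1)·C(11,6) + C(9,2)·C(11,5) = 330 + 4158 + 16632 = 21120.
Probability = 21120/77520 = 88/323.

88/323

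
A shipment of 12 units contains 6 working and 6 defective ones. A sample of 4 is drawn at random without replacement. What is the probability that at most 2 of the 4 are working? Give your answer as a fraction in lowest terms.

There are C(12,4) = 495 ways to choose the 4.
Count the complement (more than 2 working): C(6,3)·C(6,1) + C(6,4)·C(6,0) = 120 + 15 = 135.
Probability = 1 − 135/495 = 360/495 = 8/11.

8/11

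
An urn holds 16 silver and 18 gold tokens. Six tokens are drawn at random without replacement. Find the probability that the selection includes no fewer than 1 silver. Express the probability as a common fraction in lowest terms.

19505/19778

There are C(34,6) = 1344904 ways to choose the 6.
Favorable selections (no fewer than 1 silver): C(16,1)·C(18,5) + C(16,2)·C(18,4) + C(16,3)·C(18,3) + C(16,4)·C(18,2) + C(16,5)·C(18,1) + C(16,6)·C(18,0) = 137088 + 367200 + 456960 + 278460 + 78624 + 8008 = 1326340.
Probability = 1326340/1344904 = 19505/19778.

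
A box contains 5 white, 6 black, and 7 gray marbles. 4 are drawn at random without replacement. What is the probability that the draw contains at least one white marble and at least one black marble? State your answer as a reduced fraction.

377/612

There are C(18,4) = 3060 possible draws.
By inclusion-exclusion on the complements, draws missing all white or all black: C(13,4) + C(12,4) − C(7,4) = 715 + 495 − 35 = 1175.
So draws with at least one of each: 3060 − 1175 = 1885, probability 1885/3060 = 377/612.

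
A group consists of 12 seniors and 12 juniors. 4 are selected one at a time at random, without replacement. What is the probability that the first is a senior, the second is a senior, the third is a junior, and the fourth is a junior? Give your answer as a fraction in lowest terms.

11/161

Multiply the conditional probabilities at each draw: 12/24 · 11/23 · 12/22 · 11/21 = 17424/255024 = 11/161.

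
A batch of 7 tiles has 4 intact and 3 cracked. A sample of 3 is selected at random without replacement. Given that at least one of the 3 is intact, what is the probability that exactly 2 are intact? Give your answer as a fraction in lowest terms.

9/17

Work in counts. Selections with at least one intact: C(7,3) − C(3,3) = 35 − 1 = 34.
Of those, selections where exactly 2 are intact: C(4,2)·C(3,1) = 6·3 = 18.
Conditional probability = 18/34 = 9/17.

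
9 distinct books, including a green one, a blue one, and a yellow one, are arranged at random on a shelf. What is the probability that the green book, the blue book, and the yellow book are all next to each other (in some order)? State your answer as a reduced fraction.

1/12

There are 9! = 362880 arrangements.
Treat the three as one block: 7! placements × 3! orders within the block = 5040·6 = 30240.
Probability = 30240/362880 = 1/12.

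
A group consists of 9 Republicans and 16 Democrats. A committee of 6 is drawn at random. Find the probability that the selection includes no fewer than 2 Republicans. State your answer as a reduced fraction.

927/1265

Total selections: C(25,6) = 177100.
Count the complement (fewer than 2 Republicans): C(9,0)·C(16,6) + C(9,1)·C(16,5) = 8008 + 39312 = 47320.
Probability = 1 − 47320/177100 = 129780/177100 = 927/1265.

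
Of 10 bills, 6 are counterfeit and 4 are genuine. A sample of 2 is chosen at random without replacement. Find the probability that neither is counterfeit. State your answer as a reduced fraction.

2/15

There are C(10,2) = 45 possible selections.
Selections with no counterfeit (all genuine): C(4,2) = 6.
Probability = 6/45 = 2/15.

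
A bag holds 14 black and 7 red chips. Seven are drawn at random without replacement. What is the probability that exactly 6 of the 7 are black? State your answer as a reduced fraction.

7007/38760

The sample space is all 7-subsets of the 21: C(21,7) = 116280.
Selections with exactly 6 black: choose 6 of the 14 black and 1 of the 7 red, C(14,6)·C(7,1) = 3003·7 = 21021.
Probability = 21021/116280 = 7007/38760.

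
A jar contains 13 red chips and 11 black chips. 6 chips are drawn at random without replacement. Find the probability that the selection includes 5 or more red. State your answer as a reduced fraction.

Total selections: C(24,6) = 134596.
Favorable selections (5 or more red): C(13,5)·C(11,1) + C(13,6)·C(11,0) = 14157 + 1716 = 15873.
Probability = 15873/134596 = 1443/12236.

1443/12236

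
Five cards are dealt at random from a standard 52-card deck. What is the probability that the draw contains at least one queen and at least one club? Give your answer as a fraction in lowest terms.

229297/866320

There are C(52,5) = 2598960 possible draws.
By inclusion-exclusion on the complements, draws missing all queens or all clubs: C(48,5) + C(39,5) − C(36,5) = 1712304 + 575757 − 376992 = 1911069.
So draws with at least one of each: 2598960 − 1911069 = 687891, probability 687891/2598960 = 229297/866320.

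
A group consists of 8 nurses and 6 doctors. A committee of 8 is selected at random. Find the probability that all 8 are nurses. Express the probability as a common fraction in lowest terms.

There are C(14,8) = 3003 possible selections.
Selections with all nurses: C(8,8) = 1.
Probability = 1/3003.

1/3003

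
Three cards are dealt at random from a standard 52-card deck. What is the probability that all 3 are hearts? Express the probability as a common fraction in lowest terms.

There are C(52,3) = 22100 possible 3-card hands.
Hands that are all hearts: C(13,3) = 286.
Probability = 286/22100 = 11/850.

11/850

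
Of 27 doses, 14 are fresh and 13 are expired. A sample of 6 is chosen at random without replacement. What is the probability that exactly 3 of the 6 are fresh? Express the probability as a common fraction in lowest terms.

364/1035

There are C(27,6) = 296010 ways to choose 6 from 27.
Selections with exactly 3 fresh: choose 3 of the 14 fresh and 3 of the 13 expired, C(14,3)·C(13,3) = 364·286 = 104104.
Probability = 104104/296010 = 364/1035.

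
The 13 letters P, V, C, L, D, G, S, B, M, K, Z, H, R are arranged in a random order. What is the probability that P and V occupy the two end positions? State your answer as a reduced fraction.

1/78

There are 13! = 6227020800 arrangements.
Place P and V at the ends in 2 ways, arrange the remaining 11 in 11! = 39916800 ways: 2·39916800 = 79833600.
Probability = 79833600/6227020800 = 1/78.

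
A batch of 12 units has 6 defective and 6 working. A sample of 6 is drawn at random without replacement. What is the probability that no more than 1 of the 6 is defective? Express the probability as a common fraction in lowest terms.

Total selections: C(12,6) = 924.
Favorable selections (no more than 1 defective): C(6,0)·C(6,6) + C(6,1)·C(6,5) = 1 + 36 = 37.
Probability = 37/924.

37/924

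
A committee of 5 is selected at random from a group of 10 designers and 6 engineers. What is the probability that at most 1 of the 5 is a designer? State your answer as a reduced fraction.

There are C(16,5) = 4368 ways to choose the 5.
Favorable selections (at most 1 designer): C(10,0)·C(6,5) + C(10,1)·C(6,4) = 6 + 150 = 156.
Probability = 156/4368 = 1/28.

1/28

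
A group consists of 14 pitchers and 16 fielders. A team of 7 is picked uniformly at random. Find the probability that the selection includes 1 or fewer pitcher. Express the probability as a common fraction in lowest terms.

44/725

There are C(30,7) = 2035800 ways to choose the 7.
Favorable selections (1 or fewer pitcher): C(14,0)·C(16,7) + C(14,1)·C(16,6) = 11440 + 112112 = 123552.
Probability = 123552/2035800 = 44/725.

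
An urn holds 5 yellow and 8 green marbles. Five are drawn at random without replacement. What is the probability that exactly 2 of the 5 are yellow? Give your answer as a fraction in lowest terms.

560/1287

There are C(13,5) = 1287 ways to choose 5 from 13.
Selections with exactly 2 yellow: choose 2 of the 5 yellow and 3 of the 8 green, C(5,2)·C(8,3) = 10·56 = 560.
Probability = 560/1287.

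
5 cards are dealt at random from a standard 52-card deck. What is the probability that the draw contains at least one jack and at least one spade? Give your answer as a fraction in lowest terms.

229297/866320

There are C(52,5) = 2598960 possible draws.
By inclusion-exclusion on the complements, draws missing all jacks or all spades: C(48,5) + C(39,5) − C(36,5) = 1712304 + 575757 − 376992 = 1911069.
So draws with at least one of each: 2598960 − 1911069 = 687891, probability 687891/2598960 = 229297/866320.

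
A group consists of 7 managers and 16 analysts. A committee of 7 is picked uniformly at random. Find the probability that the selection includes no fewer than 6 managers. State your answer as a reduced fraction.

113/245157

Total selections: C(23,7) = 245157.
Favorable selections (no fewer than 6 managers): C(7,6)·C(16,1) + C(7,7)·C(16,0) = 112 + 1 = 113.
Probability = 113/245157.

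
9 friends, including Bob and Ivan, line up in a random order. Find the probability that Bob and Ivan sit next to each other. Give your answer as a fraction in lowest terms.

There are 9! = 362880 arrangements.
Treat Bob and Ivan as a block: 8! arrangements of the blocks × 2 orders within the block = 2·40320 = 80640.
Probability = 80640/362880 = 2/9.

2/9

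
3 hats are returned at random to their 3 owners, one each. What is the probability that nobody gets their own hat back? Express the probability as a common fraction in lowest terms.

1/3

There are 3! = 6 assignments.
By inclusion-exclusion, assignments with no fixed points: C(3,0)·3! − C(3,1)·2! + C(3,2)·1! − C(3,3)·0! = 2.
Probability = 2/6 = 1/3.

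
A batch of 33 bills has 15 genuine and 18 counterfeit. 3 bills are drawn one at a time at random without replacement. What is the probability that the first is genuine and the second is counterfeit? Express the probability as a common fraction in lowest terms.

45/176

Multiply the conditional probabilities at each draw: 15/33 · 18/32 = 270/1056 = 45/176.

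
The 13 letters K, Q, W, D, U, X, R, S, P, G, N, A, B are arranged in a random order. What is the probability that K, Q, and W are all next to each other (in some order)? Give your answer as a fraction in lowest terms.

There are 13! = 6227020800 arrangements.
Treat the three as one block: 11! placements × 3! orders within the block = 39916800·6 = 239500800.
Probability = 239500800/6227020800 = 1/26.

1/26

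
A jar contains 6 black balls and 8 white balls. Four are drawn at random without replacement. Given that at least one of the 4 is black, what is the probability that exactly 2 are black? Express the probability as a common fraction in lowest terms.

Work in counts. Selections with at least one black: C(14,4) − C(8,4) = 1001 − 70 = 931.
Of those, selections where exactly 2 are black: C(6,2)·C(8,2) = 15·28 = 420.
Conditional probability = 420/931 = 60/133.

60/133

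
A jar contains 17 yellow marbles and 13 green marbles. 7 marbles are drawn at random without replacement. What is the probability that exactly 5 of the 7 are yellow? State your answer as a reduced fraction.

There are C(30,7) = 2035800 ways to choose 7 from 30.
Selections with exactly 5 yellow: choose 5 of the 17 yellow and 2 of the 13 green, C(17,5)·C(13,2) = 6188·78 = 482664.
Probability = 482664/2035800 = 1547/6525.

1547/6525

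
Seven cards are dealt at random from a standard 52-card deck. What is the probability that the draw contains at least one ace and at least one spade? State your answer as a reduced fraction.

There are C(52,7) = 133784560 possible draws.
By inclusion-exclusion on the complements, draws missing all aces or all spades: C(48,7) + C(39,7) − C(36,7) = 73629072 + 15380937 − 8347680 = 80662329.
So draws with at least one of each: 133784560 − 80662329 = 53122231, probability 53122231/133784560.

53122231/133784560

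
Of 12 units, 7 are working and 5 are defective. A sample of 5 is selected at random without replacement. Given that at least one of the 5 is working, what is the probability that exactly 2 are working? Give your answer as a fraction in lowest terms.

Work in counts. Selections with at least one working: C(12,5) − C(5,5) = 792 − 1 = 791.
Of those, selections where exactly 2 are working: C(7,2)·C(5,3) = 21·10 = 210.
Conditional probability = 210/791 = 30/113.

30/113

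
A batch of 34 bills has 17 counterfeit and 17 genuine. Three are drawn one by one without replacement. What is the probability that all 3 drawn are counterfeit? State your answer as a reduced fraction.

5/44

Multiply the conditional probabilities at each draw: 17/34 · 16/33 · 15/32 = 4080/35904 = 5/44.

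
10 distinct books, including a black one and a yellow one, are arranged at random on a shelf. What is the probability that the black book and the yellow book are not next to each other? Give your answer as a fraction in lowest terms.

There are 10! = 3628800 arrangements.
Arrangements with the black book and the yellow book adjacent: 2·9! = 725760.
So not adjacent: 3628800 − 725760 = 2903040, probability 2903040/3628800 = 4/5.

4/5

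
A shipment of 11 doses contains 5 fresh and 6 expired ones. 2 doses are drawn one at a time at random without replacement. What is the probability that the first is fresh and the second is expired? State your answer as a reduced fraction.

Multiply the conditional probabilities at each draw: 5/11 · 6/10 = 30/110 = 3/11.

3/11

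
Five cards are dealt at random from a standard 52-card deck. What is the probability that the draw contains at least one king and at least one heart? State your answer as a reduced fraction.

229297/866320

There are C(52,5) = 2598960 possible draws.
By inclusion-exclusion on the complements, draws missing all kings or all hearts: C(48,5) + C(39,5) − C(36,5) = 1712304 + 575757 − 376992 = 1911069.
So draws with at least one of each: 2598960 − 1911069 = 687891, probability 687891/2598960 = 229297/866320.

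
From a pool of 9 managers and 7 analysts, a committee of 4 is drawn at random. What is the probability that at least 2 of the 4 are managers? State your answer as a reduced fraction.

Total selections: C(16,4) = 1820.
Count the complement (fewer than 2 managers): C(9,0)·C(7,4) + C(9,1)·C(7,3) = 35 + 315 = 350.
Probability = 1 − 350/1820 = 1470/1820 = 21/26.

21/26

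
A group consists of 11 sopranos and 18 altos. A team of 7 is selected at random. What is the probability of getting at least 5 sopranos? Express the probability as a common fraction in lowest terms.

6611/130065

There are C(29,7) = 1560780 ways to choose the 7.
Favorable selections (at least 5 sopranos): C(11,5)·C(18,2) + C(11,6)·C(18,1) + C(11,7)·C(18,0) = 70686 + 8316 + 330 = 79332.
Probability = 79332/1560780 = 6611/130065.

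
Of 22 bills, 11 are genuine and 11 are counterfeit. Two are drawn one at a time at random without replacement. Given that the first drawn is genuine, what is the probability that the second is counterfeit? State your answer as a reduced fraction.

11/21

After removing one genuine, 21 remain: 10 genuine and 11 counterfeit.
So the probability the next is counterfeit is 11/21.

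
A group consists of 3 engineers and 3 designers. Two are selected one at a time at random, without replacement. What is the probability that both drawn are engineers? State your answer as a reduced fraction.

Multiply the conditional probabilities at each draw: 3/6 · 2/5 = 6/30 = 1/5.

1/5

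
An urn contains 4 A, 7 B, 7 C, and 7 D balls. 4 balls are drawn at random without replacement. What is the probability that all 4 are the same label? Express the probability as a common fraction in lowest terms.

There are C(25,4) = 12650 ways to draw 4 balls.
All same label: C(4,4) + C(7,4) + C(7,4) + C(7,4) = 1 + 35 + 35 + 35 = 106.
Probability = 106/12650 = 53/6325.

53/6325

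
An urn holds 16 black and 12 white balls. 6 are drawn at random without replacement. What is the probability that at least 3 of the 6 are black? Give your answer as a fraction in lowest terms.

There are C(28,6) = 376740 ways to choose the 6.
Favorable selections (at least 3 black): C(16,3)·C(12,3) + C(16,4)·C(12,2) + C(16,5)·C(12,1) + C(16,6)·C(12,0) = 123200 + 120120 + 52416 + 8008 = 303744.
Probability = 303744/376740 = 3616/4485.

3616/4485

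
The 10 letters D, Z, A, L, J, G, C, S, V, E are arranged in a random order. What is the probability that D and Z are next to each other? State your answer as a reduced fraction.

There are 10! = 3628800 arrangements.
Treat D and Z as a block: 9! arrangements of the blocks × 2 orders within the block = 2·362880 = 725760.
Probability = 725760/3628800 = 1/5.

1/5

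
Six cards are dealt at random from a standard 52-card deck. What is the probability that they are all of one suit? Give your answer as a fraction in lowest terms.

There are C(52,6) = 20358520 possible 6-card hands.
Hands of one suit: 4 suits × C(13,6) = 4·1716 = 6864.
Probability = 6864/20358520 = 66/195755.

66/195755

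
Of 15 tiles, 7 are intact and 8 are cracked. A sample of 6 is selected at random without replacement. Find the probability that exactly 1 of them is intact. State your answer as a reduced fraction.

There are C(15,6) = 5005 ways to choose 6 from 15.
Selections with exactly 1 intact: choose 1 of the 7 intact and 5 of the 8 cracked, C(7,1)·C(8,5) = 7·56 = 392.
Probability = 392/5005 = 56/715.

56/715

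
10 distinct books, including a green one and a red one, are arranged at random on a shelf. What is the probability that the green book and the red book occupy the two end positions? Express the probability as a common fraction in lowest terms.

1/45

There are 10! = 3628800 arrangements.
Place the green book and the red book at the ends in 2 ways, arrange the remaining 8 in 8! = 40320 ways: 2·40320 = 80640.
Probability = 80640/3628800 = 1/45.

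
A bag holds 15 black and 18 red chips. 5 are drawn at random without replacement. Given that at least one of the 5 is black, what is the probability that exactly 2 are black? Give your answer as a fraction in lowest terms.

Work in counts. Selections with at least one black: C(33,5) − C(18,5) = 237336 − 8568 = 228768.
Of those, selections where exactly 2 are black: C(15,2)·C(18,3) = 105·816 = 85680.
Conditional probability = 85680/228768 = 1785/4766.

1785/4766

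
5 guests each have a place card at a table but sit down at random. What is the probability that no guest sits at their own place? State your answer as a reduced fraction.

11/30

There are 5! = 120 seatings.
By inclusion-exclusion, seatings with no fixed points: C(5,0)·5! − C(5,1)·4! + C(5,2)·3! − C(5,3)·2! + C(5,4)·1! − C(5,5)·0! = 44.
Probability = 44/120 = 11/30.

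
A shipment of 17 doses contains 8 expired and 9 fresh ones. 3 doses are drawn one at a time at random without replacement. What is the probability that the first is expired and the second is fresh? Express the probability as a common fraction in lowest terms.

9/34

Multiply the conditional probabilities at each draw: 8/17 · 9/16 = 72/272 = 9/34.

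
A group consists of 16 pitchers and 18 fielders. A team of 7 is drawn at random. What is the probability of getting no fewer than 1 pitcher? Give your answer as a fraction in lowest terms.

19661/19778

Total selections: C(34,7) = 5379616.
Favorable selections (no fewer than 1 pitcher): C(16,1)·C(18,6) + C(16,2)·C(18,5) + C(16,3)·C(18,4) + C(16,4)·C(18,3) + C(16,5)·C(18,2) + C(16,6)·C(18,1) + C(16,7)·C(18,0) = 297024 + 1028160 + 1713600 + 1485120 + 668304 + 144144 + 11440 = 5347792.
Probability = 5347792/5379616 = 19661/19778.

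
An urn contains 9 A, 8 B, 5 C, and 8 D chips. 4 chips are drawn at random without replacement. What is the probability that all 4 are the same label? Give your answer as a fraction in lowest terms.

There are C(30,4) = 27405 ways to draw 4 chips.
All same label: C(9,4) + C(8,4) + C(5,4) + C(8,4) = 126 + 70 + 5 + 70 = 271.
Probability = 271/27405.

271/27405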